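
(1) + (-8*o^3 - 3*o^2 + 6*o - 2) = -8*o^3 - 3*o^2 + 6*o - 1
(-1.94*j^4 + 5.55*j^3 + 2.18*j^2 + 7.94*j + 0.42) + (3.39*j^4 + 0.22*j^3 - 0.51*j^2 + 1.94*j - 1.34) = 1.45*j^4 + 5.77*j^3 + 1.67*j^2 + 9.88*j - 0.92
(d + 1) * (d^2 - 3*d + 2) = d^3 - 2*d^2 - d + 2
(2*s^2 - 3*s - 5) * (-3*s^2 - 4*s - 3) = -6*s^4 + s^3 + 21*s^2 + 29*s + 15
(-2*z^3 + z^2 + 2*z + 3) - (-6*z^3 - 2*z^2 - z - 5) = 4*z^3 + 3*z^2 + 3*z + 8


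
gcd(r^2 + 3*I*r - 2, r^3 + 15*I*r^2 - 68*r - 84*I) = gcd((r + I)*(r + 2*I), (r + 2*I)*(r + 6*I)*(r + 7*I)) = r + 2*I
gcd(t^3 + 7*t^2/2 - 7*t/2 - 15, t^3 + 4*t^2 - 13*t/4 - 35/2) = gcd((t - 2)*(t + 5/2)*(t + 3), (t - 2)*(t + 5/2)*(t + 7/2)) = t^2 + t/2 - 5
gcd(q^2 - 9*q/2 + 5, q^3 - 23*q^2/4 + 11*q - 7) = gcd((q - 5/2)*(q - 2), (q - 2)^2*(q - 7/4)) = q - 2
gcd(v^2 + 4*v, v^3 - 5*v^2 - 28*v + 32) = v + 4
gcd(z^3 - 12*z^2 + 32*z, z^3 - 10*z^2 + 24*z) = z^2 - 4*z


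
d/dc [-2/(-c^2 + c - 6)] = 2*(1 - 2*c)/(c^2 - c + 6)^2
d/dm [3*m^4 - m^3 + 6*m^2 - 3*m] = 12*m^3 - 3*m^2 + 12*m - 3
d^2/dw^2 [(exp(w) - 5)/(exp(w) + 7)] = 12*(7 - exp(w))*exp(w)/(exp(3*w) + 21*exp(2*w) + 147*exp(w) + 343)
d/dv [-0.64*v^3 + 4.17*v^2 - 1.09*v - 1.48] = -1.92*v^2 + 8.34*v - 1.09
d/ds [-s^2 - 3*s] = -2*s - 3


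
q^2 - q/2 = q*(q - 1/2)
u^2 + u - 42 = (u - 6)*(u + 7)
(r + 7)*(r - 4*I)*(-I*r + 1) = -I*r^3 - 3*r^2 - 7*I*r^2 - 21*r - 4*I*r - 28*I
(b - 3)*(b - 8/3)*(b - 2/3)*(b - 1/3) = b^4 - 20*b^3/3 + 125*b^2/9 - 250*b/27 + 16/9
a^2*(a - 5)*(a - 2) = a^4 - 7*a^3 + 10*a^2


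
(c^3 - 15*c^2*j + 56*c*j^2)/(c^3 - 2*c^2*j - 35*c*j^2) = (c - 8*j)/(c + 5*j)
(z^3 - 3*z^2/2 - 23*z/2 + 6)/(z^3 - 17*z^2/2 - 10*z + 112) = (2*z^2 + 5*z - 3)/(2*z^2 - 9*z - 56)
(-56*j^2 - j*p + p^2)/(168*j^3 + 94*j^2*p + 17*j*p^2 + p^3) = (-8*j + p)/(24*j^2 + 10*j*p + p^2)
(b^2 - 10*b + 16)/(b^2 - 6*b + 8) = (b - 8)/(b - 4)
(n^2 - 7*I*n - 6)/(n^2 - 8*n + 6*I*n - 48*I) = (n^2 - 7*I*n - 6)/(n^2 + n*(-8 + 6*I) - 48*I)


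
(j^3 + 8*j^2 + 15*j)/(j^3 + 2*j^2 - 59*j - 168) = j*(j + 5)/(j^2 - j - 56)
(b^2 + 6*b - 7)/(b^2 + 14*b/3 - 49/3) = 3*(b - 1)/(3*b - 7)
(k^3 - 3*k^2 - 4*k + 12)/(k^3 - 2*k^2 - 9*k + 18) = (k + 2)/(k + 3)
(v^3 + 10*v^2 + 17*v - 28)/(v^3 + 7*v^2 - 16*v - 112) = (v - 1)/(v - 4)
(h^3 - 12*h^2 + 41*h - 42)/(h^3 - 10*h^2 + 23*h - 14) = (h - 3)/(h - 1)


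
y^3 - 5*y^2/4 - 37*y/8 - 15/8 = (y - 3)*(y + 1/2)*(y + 5/4)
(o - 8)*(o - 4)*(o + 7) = o^3 - 5*o^2 - 52*o + 224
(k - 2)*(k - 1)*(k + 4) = k^3 + k^2 - 10*k + 8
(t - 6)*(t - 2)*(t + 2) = t^3 - 6*t^2 - 4*t + 24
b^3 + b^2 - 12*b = b*(b - 3)*(b + 4)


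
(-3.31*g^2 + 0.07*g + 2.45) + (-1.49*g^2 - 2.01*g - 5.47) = -4.8*g^2 - 1.94*g - 3.02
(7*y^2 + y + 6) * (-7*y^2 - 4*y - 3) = -49*y^4 - 35*y^3 - 67*y^2 - 27*y - 18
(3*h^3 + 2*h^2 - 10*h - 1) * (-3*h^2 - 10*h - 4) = -9*h^5 - 36*h^4 - 2*h^3 + 95*h^2 + 50*h + 4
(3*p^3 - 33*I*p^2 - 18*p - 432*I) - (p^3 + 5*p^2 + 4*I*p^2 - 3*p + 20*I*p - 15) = 2*p^3 - 5*p^2 - 37*I*p^2 - 15*p - 20*I*p + 15 - 432*I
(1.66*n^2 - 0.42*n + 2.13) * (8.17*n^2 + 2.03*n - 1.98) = 13.5622*n^4 - 0.0616000000000003*n^3 + 13.2627*n^2 + 5.1555*n - 4.2174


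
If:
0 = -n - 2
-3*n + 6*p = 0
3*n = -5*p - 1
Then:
No Solution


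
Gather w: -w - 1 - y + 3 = -w - y + 2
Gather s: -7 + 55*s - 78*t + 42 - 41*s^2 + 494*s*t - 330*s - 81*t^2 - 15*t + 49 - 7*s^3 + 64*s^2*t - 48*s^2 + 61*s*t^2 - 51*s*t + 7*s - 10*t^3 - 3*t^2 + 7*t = -7*s^3 + s^2*(64*t - 89) + s*(61*t^2 + 443*t - 268) - 10*t^3 - 84*t^2 - 86*t + 84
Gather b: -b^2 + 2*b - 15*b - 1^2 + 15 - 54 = -b^2 - 13*b - 40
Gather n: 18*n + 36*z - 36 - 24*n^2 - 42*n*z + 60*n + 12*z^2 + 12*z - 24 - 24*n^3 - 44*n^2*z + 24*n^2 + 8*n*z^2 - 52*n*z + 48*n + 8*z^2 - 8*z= -24*n^3 - 44*n^2*z + n*(8*z^2 - 94*z + 126) + 20*z^2 + 40*z - 60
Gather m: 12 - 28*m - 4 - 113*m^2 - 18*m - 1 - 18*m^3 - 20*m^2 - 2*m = -18*m^3 - 133*m^2 - 48*m + 7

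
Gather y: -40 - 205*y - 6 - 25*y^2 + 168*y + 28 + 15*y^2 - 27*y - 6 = -10*y^2 - 64*y - 24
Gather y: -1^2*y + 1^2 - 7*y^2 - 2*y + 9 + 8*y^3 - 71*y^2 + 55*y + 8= 8*y^3 - 78*y^2 + 52*y + 18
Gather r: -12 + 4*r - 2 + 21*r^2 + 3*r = 21*r^2 + 7*r - 14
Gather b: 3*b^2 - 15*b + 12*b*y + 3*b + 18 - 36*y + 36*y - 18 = 3*b^2 + b*(12*y - 12)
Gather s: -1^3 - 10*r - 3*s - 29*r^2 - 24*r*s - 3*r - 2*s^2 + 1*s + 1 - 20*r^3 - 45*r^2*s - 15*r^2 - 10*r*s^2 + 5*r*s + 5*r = -20*r^3 - 44*r^2 - 8*r + s^2*(-10*r - 2) + s*(-45*r^2 - 19*r - 2)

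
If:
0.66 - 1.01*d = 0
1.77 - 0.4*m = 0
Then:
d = 0.65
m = 4.42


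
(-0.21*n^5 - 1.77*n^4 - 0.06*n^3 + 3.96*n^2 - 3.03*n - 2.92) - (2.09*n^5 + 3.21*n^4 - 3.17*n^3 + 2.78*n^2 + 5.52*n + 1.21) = -2.3*n^5 - 4.98*n^4 + 3.11*n^3 + 1.18*n^2 - 8.55*n - 4.13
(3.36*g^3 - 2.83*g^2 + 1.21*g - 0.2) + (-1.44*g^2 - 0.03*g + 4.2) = 3.36*g^3 - 4.27*g^2 + 1.18*g + 4.0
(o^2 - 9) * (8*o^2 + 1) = 8*o^4 - 71*o^2 - 9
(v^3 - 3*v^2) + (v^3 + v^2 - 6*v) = 2*v^3 - 2*v^2 - 6*v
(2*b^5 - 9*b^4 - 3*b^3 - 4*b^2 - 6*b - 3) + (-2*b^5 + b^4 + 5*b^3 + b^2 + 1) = -8*b^4 + 2*b^3 - 3*b^2 - 6*b - 2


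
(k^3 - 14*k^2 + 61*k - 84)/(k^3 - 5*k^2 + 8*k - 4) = (k^3 - 14*k^2 + 61*k - 84)/(k^3 - 5*k^2 + 8*k - 4)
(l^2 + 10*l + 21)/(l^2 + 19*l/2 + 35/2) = 2*(l + 3)/(2*l + 5)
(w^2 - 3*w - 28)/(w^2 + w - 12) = (w - 7)/(w - 3)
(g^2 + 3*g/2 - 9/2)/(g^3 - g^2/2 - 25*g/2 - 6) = (2*g - 3)/(2*g^2 - 7*g - 4)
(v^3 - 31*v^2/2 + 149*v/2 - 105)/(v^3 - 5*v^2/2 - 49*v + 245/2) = (v - 6)/(v + 7)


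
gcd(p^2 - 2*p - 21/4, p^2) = 1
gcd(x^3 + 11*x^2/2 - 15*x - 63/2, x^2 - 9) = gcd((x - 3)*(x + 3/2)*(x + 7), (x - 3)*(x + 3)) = x - 3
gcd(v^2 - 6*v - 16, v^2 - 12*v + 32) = v - 8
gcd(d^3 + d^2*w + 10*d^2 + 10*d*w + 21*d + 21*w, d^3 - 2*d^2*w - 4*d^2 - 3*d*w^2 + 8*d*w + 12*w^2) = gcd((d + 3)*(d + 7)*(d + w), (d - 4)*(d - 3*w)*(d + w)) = d + w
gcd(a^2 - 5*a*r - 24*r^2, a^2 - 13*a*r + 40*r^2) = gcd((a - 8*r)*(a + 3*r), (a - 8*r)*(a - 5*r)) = -a + 8*r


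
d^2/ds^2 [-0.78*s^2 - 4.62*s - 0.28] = -1.56000000000000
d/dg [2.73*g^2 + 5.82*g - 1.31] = 5.46*g + 5.82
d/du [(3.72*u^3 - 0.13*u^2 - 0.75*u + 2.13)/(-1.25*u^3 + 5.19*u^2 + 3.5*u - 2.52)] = (1.77635683940025e-15*u^5 + 19.1443*u^4 + 24.165*u^3 - 16.6982*u^2 - 21.4542*u - 5.565)/(1.5625*u^6 - 12.975*u^5 + 18.1861*u^4 + 42.63*u^3 - 13.9076*u^2 - 17.64*u + 6.3504)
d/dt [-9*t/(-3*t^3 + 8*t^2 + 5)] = 9*(3*t^3 - t^2*(9*t - 16) - 8*t^2 - 5)/(-3*t^3 + 8*t^2 + 5)^2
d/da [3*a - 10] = 3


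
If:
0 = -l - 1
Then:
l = -1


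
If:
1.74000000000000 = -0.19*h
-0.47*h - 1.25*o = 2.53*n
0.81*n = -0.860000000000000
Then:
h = -9.16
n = -1.06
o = 5.59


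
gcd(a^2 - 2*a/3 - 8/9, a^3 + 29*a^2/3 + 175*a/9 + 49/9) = 1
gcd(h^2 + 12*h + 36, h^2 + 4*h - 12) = h + 6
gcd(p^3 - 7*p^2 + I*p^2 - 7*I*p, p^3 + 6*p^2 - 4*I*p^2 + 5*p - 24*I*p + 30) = p + I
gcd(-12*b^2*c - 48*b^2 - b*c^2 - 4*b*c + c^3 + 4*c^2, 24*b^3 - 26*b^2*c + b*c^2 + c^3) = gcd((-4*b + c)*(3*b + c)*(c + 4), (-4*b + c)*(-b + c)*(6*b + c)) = 4*b - c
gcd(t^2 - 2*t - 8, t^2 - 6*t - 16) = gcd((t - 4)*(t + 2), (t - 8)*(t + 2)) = t + 2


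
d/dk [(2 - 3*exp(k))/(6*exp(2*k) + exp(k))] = 2*(9*exp(2*k) - 12*exp(k) - 1)*exp(-k)/(36*exp(2*k) + 12*exp(k) + 1)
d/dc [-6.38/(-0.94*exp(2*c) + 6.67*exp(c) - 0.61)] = (42.5546 - 11.9944*exp(c))*exp(c)/(0.94*exp(2*c) - 6.67*exp(c) + 0.61)^2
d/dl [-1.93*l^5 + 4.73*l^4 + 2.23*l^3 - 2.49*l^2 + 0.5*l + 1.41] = -9.65*l^4 + 18.92*l^3 + 6.69*l^2 - 4.98*l + 0.5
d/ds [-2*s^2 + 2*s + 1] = 2 - 4*s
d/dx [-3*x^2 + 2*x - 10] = 2 - 6*x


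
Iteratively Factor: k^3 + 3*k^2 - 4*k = (k + 4)*(k^2 - k) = (k - 1)*(k + 4)*(k)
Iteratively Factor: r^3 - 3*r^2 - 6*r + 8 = (r - 4)*(r^2 + r - 2) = (r - 4)*(r - 1)*(r + 2)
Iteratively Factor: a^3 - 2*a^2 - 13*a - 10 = (a + 1)*(a^2 - 3*a - 10) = (a + 1)*(a + 2)*(a - 5)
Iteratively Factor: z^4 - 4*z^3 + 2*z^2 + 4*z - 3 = (z - 1)*(z^3 - 3*z^2 - z + 3) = (z - 1)*(z + 1)*(z^2 - 4*z + 3) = (z - 3)*(z - 1)*(z + 1)*(z - 1)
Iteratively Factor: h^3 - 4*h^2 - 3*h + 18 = (h - 3)*(h^2 - h - 6) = (h - 3)^2*(h + 2)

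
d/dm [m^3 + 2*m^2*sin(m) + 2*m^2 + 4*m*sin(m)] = 2*m^2*cos(m) + 3*m^2 + 4*sqrt(2)*m*sin(m + pi/4) + 4*m + 4*sin(m)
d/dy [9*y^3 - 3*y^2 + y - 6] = 27*y^2 - 6*y + 1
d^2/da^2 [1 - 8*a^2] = -16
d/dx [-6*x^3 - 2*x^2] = 2*x*(-9*x - 2)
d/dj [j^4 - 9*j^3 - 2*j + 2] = 4*j^3 - 27*j^2 - 2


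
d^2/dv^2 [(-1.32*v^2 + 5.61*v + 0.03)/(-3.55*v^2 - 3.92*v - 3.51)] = (-178.13829*v^3 - 100.95561*v^2 + 416.91555*v + 186.728934)/(44.738875*v^6 + 148.2054*v^5 + 296.356485*v^4 + 353.307248*v^3 + 293.017257*v^2 + 144.884376*v + 43.243551)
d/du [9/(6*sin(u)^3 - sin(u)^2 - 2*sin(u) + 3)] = 18*(-9*sin(u)^2 + sin(u) + 1)*cos(u)/(6*sin(u)^3 - sin(u)^2 - 2*sin(u) + 3)^2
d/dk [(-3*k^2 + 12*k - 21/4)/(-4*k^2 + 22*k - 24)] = 3*(-12*k^2 + 68*k - 115)/(8*(4*k^4 - 44*k^3 + 169*k^2 - 264*k + 144))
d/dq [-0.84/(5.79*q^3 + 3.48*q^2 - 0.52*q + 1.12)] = (14.5908*q^2 + 5.8464*q - 0.4368)/(5.79*q^3 + 3.48*q^2 - 0.52*q + 1.12)^2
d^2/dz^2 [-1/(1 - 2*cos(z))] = 2*(-cos(z) - cos(2*z) + 3)/(2*cos(z) - 1)^3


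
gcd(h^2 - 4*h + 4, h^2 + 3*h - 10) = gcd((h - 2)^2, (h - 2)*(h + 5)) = h - 2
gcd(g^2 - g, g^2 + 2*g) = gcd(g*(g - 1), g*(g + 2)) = g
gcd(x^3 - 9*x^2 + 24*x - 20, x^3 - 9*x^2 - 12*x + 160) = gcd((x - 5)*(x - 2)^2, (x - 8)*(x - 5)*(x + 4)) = x - 5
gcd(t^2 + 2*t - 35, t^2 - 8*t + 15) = t - 5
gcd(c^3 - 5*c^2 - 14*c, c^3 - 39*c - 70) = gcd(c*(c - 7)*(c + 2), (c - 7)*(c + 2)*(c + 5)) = c^2 - 5*c - 14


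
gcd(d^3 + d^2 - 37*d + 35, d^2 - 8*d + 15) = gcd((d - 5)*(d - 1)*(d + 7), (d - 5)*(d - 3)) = d - 5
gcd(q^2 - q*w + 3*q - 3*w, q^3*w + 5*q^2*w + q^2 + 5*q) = 1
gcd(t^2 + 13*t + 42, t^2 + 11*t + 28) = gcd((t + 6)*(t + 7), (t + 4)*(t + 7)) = t + 7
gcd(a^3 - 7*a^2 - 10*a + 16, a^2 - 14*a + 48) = a - 8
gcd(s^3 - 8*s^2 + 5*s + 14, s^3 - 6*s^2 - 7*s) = s^2 - 6*s - 7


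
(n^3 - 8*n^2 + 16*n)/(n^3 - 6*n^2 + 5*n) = (n^2 - 8*n + 16)/(n^2 - 6*n + 5)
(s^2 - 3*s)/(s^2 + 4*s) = (s - 3)/(s + 4)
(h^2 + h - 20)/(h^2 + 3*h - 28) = (h + 5)/(h + 7)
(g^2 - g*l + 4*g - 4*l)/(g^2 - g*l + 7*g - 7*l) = (g + 4)/(g + 7)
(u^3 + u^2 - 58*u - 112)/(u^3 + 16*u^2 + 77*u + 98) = (u - 8)/(u + 7)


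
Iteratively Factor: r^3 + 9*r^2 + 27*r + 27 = (r + 3)*(r^2 + 6*r + 9) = (r + 3)^2*(r + 3)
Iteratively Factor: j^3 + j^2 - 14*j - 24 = (j - 4)*(j^2 + 5*j + 6) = (j - 4)*(j + 2)*(j + 3)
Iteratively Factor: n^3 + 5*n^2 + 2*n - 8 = (n - 1)*(n^2 + 6*n + 8) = (n - 1)*(n + 2)*(n + 4)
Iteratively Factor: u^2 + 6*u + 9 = (u + 3)*(u + 3)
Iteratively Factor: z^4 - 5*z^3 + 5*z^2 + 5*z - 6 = (z - 1)*(z^3 - 4*z^2 + z + 6) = (z - 1)*(z + 1)*(z^2 - 5*z + 6) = (z - 2)*(z - 1)*(z + 1)*(z - 3)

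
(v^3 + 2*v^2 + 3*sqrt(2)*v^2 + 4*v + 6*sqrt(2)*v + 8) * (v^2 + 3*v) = v^5 + 3*sqrt(2)*v^4 + 5*v^4 + 10*v^3 + 15*sqrt(2)*v^3 + 20*v^2 + 18*sqrt(2)*v^2 + 24*v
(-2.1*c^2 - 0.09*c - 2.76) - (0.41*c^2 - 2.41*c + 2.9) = -2.51*c^2 + 2.32*c - 5.66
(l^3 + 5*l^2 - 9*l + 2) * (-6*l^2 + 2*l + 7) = -6*l^5 - 28*l^4 + 71*l^3 + 5*l^2 - 59*l + 14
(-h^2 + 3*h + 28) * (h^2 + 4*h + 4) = -h^4 - h^3 + 36*h^2 + 124*h + 112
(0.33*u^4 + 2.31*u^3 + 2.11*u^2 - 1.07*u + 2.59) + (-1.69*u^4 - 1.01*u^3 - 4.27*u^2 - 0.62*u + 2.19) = -1.36*u^4 + 1.3*u^3 - 2.16*u^2 - 1.69*u + 4.78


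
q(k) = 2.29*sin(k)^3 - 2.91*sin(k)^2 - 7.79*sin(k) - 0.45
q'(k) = 6.87*sin(k)^2*cos(k) - 5.82*sin(k)*cos(k) - 7.79*cos(k)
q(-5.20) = -8.02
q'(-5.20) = -3.55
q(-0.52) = 2.42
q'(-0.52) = -2.78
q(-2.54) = 2.61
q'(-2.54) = 1.89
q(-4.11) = -7.56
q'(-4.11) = 4.49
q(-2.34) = 2.80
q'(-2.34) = 0.04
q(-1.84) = 2.30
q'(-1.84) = -1.12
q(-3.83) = -5.99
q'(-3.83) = 6.73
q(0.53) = -4.84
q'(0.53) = -7.74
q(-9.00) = 2.11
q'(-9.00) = 3.85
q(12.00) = 2.54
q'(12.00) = -2.27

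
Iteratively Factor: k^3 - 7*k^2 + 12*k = (k)*(k^2 - 7*k + 12) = k*(k - 3)*(k - 4)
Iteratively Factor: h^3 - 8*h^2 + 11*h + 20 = (h + 1)*(h^2 - 9*h + 20) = (h - 4)*(h + 1)*(h - 5)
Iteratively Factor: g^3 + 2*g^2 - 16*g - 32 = (g + 2)*(g^2 - 16) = (g + 2)*(g + 4)*(g - 4)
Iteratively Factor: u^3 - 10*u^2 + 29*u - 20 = (u - 1)*(u^2 - 9*u + 20) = (u - 4)*(u - 1)*(u - 5)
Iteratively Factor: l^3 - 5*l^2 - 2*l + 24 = (l + 2)*(l^2 - 7*l + 12) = (l - 3)*(l + 2)*(l - 4)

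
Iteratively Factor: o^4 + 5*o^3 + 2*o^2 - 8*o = (o + 2)*(o^3 + 3*o^2 - 4*o) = o*(o + 2)*(o^2 + 3*o - 4) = o*(o - 1)*(o + 2)*(o + 4)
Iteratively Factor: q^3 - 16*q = (q - 4)*(q^2 + 4*q) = q*(q - 4)*(q + 4)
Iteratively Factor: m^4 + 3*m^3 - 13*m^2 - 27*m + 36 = (m + 4)*(m^3 - m^2 - 9*m + 9) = (m + 3)*(m + 4)*(m^2 - 4*m + 3) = (m - 1)*(m + 3)*(m + 4)*(m - 3)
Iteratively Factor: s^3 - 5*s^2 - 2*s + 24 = (s - 3)*(s^2 - 2*s - 8) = (s - 4)*(s - 3)*(s + 2)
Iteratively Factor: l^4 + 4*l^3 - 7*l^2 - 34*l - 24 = (l - 3)*(l^3 + 7*l^2 + 14*l + 8) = (l - 3)*(l + 1)*(l^2 + 6*l + 8) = (l - 3)*(l + 1)*(l + 2)*(l + 4)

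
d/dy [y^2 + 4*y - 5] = 2*y + 4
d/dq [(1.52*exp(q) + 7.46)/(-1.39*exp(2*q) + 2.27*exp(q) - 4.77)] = (2.1128*exp(2*q) + 20.7388*exp(q) - 24.1846)*exp(q)/(1.9321*exp(4*q) - 6.3106*exp(3*q) + 18.4135*exp(2*q) - 21.6558*exp(q) + 22.7529)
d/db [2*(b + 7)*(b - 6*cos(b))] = 2*b + 2*(b + 7)*(6*sin(b) + 1) - 12*cos(b)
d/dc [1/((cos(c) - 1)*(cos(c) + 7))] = 2*(cos(c) + 3)*sin(c)/((cos(c) - 1)^2*(cos(c) + 7)^2)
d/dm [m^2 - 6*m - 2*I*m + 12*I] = 2*m - 6 - 2*I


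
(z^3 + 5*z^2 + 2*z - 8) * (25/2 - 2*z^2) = -2*z^5 - 10*z^4 + 17*z^3/2 + 157*z^2/2 + 25*z - 100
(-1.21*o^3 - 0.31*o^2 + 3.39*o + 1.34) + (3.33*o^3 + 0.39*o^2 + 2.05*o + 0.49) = 2.12*o^3 + 0.08*o^2 + 5.44*o + 1.83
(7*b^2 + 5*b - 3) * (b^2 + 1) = 7*b^4 + 5*b^3 + 4*b^2 + 5*b - 3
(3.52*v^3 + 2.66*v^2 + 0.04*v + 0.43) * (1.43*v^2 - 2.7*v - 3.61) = 5.0336*v^5 - 5.7002*v^4 - 19.832*v^3 - 9.0957*v^2 - 1.3054*v - 1.5523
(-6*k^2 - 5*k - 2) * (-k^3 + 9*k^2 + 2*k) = 6*k^5 - 49*k^4 - 55*k^3 - 28*k^2 - 4*k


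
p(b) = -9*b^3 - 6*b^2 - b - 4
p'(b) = -27*b^2 - 12*b - 1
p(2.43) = -171.00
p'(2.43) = -189.59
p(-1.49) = 13.94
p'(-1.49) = -43.06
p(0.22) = -4.61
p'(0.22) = -4.95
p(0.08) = -4.12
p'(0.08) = -2.13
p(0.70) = -10.73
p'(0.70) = -22.63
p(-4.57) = 734.26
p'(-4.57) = -510.05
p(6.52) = -2760.09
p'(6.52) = -1227.02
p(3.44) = -444.81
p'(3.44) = -361.79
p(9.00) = -7060.00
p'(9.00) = -2296.00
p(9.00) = -7060.00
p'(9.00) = -2296.00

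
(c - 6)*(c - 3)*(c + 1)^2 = c^4 - 7*c^3 + c^2 + 27*c + 18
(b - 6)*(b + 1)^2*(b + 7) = b^4 + 3*b^3 - 39*b^2 - 83*b - 42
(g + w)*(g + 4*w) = g^2 + 5*g*w + 4*w^2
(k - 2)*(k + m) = k^2 + k*m - 2*k - 2*m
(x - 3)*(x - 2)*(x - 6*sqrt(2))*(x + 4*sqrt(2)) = x^4 - 5*x^3 - 2*sqrt(2)*x^3 - 42*x^2 + 10*sqrt(2)*x^2 - 12*sqrt(2)*x + 240*x - 288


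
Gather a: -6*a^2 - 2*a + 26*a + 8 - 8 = -6*a^2 + 24*a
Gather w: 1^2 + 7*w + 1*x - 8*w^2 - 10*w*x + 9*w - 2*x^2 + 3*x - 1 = -8*w^2 + w*(16 - 10*x) - 2*x^2 + 4*x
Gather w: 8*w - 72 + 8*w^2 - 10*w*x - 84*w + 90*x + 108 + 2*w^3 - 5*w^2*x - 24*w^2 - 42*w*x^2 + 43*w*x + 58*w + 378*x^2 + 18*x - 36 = 2*w^3 + w^2*(-5*x - 16) + w*(-42*x^2 + 33*x - 18) + 378*x^2 + 108*x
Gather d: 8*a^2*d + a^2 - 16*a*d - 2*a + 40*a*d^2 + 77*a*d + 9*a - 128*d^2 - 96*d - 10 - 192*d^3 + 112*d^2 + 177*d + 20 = a^2 + 7*a - 192*d^3 + d^2*(40*a - 16) + d*(8*a^2 + 61*a + 81) + 10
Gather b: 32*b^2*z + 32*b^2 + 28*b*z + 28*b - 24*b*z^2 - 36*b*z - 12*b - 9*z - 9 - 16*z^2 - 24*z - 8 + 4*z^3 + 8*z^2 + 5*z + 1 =b^2*(32*z + 32) + b*(-24*z^2 - 8*z + 16) + 4*z^3 - 8*z^2 - 28*z - 16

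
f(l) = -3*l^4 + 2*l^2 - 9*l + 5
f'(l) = -12*l^3 + 4*l - 9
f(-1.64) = 3.44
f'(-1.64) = 37.37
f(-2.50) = -77.19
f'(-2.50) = 168.50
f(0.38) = 1.81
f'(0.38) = -8.14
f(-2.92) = -169.77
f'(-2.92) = 278.09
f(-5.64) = -2916.17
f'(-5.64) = 2121.31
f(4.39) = -1110.21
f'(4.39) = -1006.69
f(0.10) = 4.12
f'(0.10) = -8.61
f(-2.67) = -109.18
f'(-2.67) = 208.73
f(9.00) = -19597.00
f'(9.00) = -8721.00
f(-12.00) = -61807.00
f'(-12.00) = 20679.00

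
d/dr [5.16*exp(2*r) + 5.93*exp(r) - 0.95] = (10.32*exp(r) + 5.93)*exp(r)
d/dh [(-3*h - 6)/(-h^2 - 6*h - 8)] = -3/(h^2 + 8*h + 16)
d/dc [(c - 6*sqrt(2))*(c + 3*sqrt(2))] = 2*c - 3*sqrt(2)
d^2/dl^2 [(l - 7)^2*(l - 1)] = 6*l - 30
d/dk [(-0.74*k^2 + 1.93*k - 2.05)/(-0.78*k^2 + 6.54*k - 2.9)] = (-3.3342*k^2 + 1.094*k + 7.81)/(0.6084*k^4 - 10.2024*k^3 + 47.2956*k^2 - 37.932*k + 8.41)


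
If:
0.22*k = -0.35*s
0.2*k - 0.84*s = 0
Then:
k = 0.00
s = 0.00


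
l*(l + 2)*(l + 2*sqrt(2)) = l^3 + 2*l^2 + 2*sqrt(2)*l^2 + 4*sqrt(2)*l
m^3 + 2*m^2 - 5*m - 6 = (m - 2)*(m + 1)*(m + 3)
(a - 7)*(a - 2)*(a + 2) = a^3 - 7*a^2 - 4*a + 28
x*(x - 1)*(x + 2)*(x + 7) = x^4 + 8*x^3 + 5*x^2 - 14*x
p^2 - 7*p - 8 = (p - 8)*(p + 1)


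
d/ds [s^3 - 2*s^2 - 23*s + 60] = 3*s^2 - 4*s - 23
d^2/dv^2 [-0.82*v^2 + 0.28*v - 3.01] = -1.64000000000000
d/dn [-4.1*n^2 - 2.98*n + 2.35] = -8.2*n - 2.98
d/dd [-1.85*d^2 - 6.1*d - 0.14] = -3.7*d - 6.1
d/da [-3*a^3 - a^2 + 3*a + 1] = -9*a^2 - 2*a + 3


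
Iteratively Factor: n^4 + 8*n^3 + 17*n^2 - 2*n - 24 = (n - 1)*(n^3 + 9*n^2 + 26*n + 24) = (n - 1)*(n + 3)*(n^2 + 6*n + 8) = (n - 1)*(n + 2)*(n + 3)*(n + 4)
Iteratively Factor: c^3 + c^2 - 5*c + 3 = (c - 1)*(c^2 + 2*c - 3) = (c - 1)^2*(c + 3)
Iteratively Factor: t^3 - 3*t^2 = (t)*(t^2 - 3*t) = t^2*(t - 3)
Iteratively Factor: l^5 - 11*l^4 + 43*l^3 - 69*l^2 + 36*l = (l - 4)*(l^4 - 7*l^3 + 15*l^2 - 9*l) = (l - 4)*(l - 3)*(l^3 - 4*l^2 + 3*l) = (l - 4)*(l - 3)*(l - 1)*(l^2 - 3*l) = l*(l - 4)*(l - 3)*(l - 1)*(l - 3)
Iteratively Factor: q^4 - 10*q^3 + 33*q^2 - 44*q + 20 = (q - 2)*(q^3 - 8*q^2 + 17*q - 10) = (q - 2)^2*(q^2 - 6*q + 5) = (q - 5)*(q - 2)^2*(q - 1)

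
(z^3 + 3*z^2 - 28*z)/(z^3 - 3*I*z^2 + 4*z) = (z^2 + 3*z - 28)/(z^2 - 3*I*z + 4)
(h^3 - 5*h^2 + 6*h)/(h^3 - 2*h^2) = (h - 3)/h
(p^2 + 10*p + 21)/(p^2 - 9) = (p + 7)/(p - 3)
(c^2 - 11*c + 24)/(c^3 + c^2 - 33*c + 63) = (c - 8)/(c^2 + 4*c - 21)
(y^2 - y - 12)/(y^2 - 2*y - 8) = (y + 3)/(y + 2)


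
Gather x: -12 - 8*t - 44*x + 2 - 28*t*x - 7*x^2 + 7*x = -8*t - 7*x^2 + x*(-28*t - 37) - 10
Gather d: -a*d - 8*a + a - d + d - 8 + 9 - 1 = -a*d - 7*a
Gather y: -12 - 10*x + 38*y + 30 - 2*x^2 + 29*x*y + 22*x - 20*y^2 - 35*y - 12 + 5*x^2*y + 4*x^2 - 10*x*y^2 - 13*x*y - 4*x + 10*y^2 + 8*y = 2*x^2 + 8*x + y^2*(-10*x - 10) + y*(5*x^2 + 16*x + 11) + 6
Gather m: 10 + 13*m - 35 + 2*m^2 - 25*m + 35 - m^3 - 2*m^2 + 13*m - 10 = -m^3 + m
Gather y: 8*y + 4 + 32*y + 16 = 40*y + 20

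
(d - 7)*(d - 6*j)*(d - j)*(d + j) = d^4 - 6*d^3*j - 7*d^3 - d^2*j^2 + 42*d^2*j + 6*d*j^3 + 7*d*j^2 - 42*j^3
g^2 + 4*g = g*(g + 4)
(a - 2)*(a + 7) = a^2 + 5*a - 14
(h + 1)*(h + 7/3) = h^2 + 10*h/3 + 7/3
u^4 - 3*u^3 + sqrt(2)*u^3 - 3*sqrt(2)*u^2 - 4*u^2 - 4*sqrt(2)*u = u*(u - 4)*(u + 1)*(u + sqrt(2))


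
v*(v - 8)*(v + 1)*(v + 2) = v^4 - 5*v^3 - 22*v^2 - 16*v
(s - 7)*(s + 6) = s^2 - s - 42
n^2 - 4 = (n - 2)*(n + 2)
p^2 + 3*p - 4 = (p - 1)*(p + 4)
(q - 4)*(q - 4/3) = q^2 - 16*q/3 + 16/3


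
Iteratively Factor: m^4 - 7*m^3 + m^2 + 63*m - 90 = (m + 3)*(m^3 - 10*m^2 + 31*m - 30) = (m - 5)*(m + 3)*(m^2 - 5*m + 6) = (m - 5)*(m - 3)*(m + 3)*(m - 2)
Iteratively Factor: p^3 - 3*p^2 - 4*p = (p)*(p^2 - 3*p - 4) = p*(p - 4)*(p + 1)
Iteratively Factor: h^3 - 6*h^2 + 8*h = (h - 4)*(h^2 - 2*h) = h*(h - 4)*(h - 2)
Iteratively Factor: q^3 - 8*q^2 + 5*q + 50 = (q + 2)*(q^2 - 10*q + 25) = (q - 5)*(q + 2)*(q - 5)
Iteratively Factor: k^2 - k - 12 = (k + 3)*(k - 4)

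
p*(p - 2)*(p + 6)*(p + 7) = p^4 + 11*p^3 + 16*p^2 - 84*p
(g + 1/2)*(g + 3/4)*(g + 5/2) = g^3 + 15*g^2/4 + 7*g/2 + 15/16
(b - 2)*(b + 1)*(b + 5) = b^3 + 4*b^2 - 7*b - 10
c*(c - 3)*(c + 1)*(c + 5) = c^4 + 3*c^3 - 13*c^2 - 15*c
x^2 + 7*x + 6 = (x + 1)*(x + 6)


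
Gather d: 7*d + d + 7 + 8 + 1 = 8*d + 16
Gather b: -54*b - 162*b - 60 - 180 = -216*b - 240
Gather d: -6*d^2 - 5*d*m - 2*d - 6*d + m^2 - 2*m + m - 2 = -6*d^2 + d*(-5*m - 8) + m^2 - m - 2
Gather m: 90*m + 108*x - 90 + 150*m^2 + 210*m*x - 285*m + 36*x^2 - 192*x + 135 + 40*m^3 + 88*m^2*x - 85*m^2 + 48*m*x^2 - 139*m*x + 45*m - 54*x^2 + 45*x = 40*m^3 + m^2*(88*x + 65) + m*(48*x^2 + 71*x - 150) - 18*x^2 - 39*x + 45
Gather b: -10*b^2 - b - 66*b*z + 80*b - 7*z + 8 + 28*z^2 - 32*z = -10*b^2 + b*(79 - 66*z) + 28*z^2 - 39*z + 8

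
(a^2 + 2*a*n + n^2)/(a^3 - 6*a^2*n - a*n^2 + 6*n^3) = (a + n)/(a^2 - 7*a*n + 6*n^2)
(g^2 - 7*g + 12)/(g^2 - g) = (g^2 - 7*g + 12)/(g*(g - 1))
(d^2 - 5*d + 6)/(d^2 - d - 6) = (d - 2)/(d + 2)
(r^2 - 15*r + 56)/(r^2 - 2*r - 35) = (r - 8)/(r + 5)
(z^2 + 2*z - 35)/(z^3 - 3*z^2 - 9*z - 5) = (z + 7)/(z^2 + 2*z + 1)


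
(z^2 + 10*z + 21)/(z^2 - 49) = (z + 3)/(z - 7)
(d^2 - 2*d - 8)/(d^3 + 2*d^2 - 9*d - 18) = (d - 4)/(d^2 - 9)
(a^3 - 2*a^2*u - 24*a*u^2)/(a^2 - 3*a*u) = (a^2 - 2*a*u - 24*u^2)/(a - 3*u)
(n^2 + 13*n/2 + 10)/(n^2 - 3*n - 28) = (n + 5/2)/(n - 7)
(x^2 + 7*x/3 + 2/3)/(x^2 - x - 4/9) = 3*(x + 2)/(3*x - 4)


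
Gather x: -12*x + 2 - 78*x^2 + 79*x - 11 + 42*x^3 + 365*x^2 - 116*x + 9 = 42*x^3 + 287*x^2 - 49*x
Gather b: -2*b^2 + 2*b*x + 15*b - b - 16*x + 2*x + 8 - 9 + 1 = -2*b^2 + b*(2*x + 14) - 14*x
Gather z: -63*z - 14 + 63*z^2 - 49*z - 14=63*z^2 - 112*z - 28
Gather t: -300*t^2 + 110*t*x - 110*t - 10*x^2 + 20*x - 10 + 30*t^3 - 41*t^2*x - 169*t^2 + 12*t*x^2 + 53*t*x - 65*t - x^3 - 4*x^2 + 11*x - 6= 30*t^3 + t^2*(-41*x - 469) + t*(12*x^2 + 163*x - 175) - x^3 - 14*x^2 + 31*x - 16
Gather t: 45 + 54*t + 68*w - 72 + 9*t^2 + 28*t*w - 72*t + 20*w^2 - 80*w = 9*t^2 + t*(28*w - 18) + 20*w^2 - 12*w - 27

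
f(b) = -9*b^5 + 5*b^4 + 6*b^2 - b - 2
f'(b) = -45*b^4 + 20*b^3 + 12*b - 1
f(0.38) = -1.48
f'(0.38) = 3.72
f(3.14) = -2207.13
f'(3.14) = -3718.66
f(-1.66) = 167.60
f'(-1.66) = -454.11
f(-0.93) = 14.12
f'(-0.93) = -61.91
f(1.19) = -6.14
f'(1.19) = -43.26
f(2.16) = -290.49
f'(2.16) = -753.08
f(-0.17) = -1.65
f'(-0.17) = -3.18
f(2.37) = -485.87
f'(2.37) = -1126.05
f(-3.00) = 2647.00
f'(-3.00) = -4222.00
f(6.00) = -63296.00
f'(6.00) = -53929.00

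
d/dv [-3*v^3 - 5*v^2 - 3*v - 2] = -9*v^2 - 10*v - 3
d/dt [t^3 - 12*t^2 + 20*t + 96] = 3*t^2 - 24*t + 20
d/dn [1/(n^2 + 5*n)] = (-2*n - 5)/(n^2*(n + 5)^2)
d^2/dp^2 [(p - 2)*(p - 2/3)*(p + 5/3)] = 6*p - 2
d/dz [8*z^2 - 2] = 16*z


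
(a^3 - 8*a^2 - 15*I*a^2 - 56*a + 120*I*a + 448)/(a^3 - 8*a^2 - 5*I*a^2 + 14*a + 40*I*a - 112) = (a - 8*I)/(a + 2*I)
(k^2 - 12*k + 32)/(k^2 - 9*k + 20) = (k - 8)/(k - 5)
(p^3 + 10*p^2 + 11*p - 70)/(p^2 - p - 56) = (p^2 + 3*p - 10)/(p - 8)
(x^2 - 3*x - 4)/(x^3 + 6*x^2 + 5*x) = (x - 4)/(x*(x + 5))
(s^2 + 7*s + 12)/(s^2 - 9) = (s + 4)/(s - 3)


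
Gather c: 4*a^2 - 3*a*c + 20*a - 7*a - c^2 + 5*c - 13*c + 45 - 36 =4*a^2 + 13*a - c^2 + c*(-3*a - 8) + 9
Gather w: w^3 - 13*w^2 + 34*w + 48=w^3 - 13*w^2 + 34*w + 48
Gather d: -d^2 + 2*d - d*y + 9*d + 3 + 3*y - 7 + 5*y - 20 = -d^2 + d*(11 - y) + 8*y - 24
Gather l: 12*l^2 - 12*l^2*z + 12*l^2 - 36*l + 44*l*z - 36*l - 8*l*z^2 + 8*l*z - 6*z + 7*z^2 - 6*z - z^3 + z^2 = l^2*(24 - 12*z) + l*(-8*z^2 + 52*z - 72) - z^3 + 8*z^2 - 12*z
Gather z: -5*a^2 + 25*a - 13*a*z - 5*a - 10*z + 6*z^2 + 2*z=-5*a^2 + 20*a + 6*z^2 + z*(-13*a - 8)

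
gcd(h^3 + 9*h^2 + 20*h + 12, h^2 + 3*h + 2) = h^2 + 3*h + 2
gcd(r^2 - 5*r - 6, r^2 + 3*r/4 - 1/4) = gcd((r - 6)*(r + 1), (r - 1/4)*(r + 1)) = r + 1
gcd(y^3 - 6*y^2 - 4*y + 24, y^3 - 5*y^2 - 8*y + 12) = y^2 - 4*y - 12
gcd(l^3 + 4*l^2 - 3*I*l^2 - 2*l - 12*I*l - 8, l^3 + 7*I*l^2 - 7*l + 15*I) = l - I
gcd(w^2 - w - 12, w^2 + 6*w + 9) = w + 3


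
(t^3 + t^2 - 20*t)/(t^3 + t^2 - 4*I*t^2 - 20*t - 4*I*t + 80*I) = t/(t - 4*I)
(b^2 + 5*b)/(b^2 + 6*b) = (b + 5)/(b + 6)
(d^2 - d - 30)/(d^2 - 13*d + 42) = (d + 5)/(d - 7)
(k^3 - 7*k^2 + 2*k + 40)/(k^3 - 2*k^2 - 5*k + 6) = (k^2 - 9*k + 20)/(k^2 - 4*k + 3)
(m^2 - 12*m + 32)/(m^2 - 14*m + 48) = (m - 4)/(m - 6)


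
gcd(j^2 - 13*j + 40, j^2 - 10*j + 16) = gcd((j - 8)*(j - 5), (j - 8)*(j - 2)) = j - 8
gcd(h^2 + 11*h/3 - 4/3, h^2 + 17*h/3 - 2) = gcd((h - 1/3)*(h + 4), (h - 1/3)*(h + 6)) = h - 1/3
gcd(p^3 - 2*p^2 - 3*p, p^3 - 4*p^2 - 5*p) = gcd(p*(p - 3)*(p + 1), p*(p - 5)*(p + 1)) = p^2 + p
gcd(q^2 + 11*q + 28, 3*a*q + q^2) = 1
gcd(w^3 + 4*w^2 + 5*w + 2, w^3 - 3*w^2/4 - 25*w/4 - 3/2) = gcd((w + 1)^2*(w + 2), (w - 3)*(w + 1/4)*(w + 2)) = w + 2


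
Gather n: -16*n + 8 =8 - 16*n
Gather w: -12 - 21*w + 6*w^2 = 6*w^2 - 21*w - 12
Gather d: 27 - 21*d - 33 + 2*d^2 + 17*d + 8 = 2*d^2 - 4*d + 2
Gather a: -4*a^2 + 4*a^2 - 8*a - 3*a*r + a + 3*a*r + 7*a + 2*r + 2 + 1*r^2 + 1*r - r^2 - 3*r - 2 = 0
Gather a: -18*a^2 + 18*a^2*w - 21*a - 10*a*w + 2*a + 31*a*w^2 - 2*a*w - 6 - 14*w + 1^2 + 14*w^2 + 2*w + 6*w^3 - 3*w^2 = a^2*(18*w - 18) + a*(31*w^2 - 12*w - 19) + 6*w^3 + 11*w^2 - 12*w - 5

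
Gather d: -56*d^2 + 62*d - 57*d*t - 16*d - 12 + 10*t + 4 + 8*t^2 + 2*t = -56*d^2 + d*(46 - 57*t) + 8*t^2 + 12*t - 8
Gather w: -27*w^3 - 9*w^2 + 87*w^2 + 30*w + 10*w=-27*w^3 + 78*w^2 + 40*w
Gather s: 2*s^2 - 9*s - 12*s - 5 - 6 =2*s^2 - 21*s - 11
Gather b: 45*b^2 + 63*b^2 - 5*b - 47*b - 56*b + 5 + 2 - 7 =108*b^2 - 108*b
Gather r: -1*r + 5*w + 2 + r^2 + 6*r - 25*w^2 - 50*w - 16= r^2 + 5*r - 25*w^2 - 45*w - 14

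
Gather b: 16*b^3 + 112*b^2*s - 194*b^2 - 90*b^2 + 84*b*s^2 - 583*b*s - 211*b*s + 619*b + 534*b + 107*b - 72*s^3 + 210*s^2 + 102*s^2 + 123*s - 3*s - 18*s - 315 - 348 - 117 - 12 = 16*b^3 + b^2*(112*s - 284) + b*(84*s^2 - 794*s + 1260) - 72*s^3 + 312*s^2 + 102*s - 792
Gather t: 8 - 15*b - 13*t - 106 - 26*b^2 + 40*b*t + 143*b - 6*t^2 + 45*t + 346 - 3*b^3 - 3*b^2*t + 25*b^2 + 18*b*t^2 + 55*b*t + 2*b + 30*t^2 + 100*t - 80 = -3*b^3 - b^2 + 130*b + t^2*(18*b + 24) + t*(-3*b^2 + 95*b + 132) + 168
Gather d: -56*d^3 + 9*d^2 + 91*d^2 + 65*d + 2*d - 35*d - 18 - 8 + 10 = -56*d^3 + 100*d^2 + 32*d - 16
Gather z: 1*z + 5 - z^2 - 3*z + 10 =-z^2 - 2*z + 15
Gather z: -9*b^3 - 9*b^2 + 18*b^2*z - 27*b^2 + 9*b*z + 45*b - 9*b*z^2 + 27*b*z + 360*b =-9*b^3 - 36*b^2 - 9*b*z^2 + 405*b + z*(18*b^2 + 36*b)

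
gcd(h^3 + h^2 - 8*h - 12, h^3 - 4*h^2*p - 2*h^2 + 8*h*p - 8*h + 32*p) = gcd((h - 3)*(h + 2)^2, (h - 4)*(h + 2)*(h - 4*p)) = h + 2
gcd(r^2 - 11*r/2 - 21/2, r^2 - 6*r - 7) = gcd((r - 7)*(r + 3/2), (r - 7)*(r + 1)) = r - 7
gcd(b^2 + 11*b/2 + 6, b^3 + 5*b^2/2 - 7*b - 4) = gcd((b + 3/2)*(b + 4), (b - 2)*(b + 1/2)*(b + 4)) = b + 4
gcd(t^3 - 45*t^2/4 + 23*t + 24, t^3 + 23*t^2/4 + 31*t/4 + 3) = t + 3/4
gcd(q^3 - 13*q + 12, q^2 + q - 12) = q^2 + q - 12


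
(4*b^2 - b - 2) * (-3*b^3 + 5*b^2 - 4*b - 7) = -12*b^5 + 23*b^4 - 15*b^3 - 34*b^2 + 15*b + 14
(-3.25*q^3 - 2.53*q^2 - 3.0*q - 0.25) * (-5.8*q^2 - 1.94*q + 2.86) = 18.85*q^5 + 20.979*q^4 + 13.0132*q^3 + 0.0342000000000009*q^2 - 8.095*q - 0.715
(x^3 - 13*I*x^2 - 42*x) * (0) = 0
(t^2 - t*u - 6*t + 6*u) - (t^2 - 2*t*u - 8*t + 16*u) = t*u + 2*t - 10*u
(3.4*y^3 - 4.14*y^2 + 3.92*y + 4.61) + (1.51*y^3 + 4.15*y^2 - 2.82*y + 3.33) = 4.91*y^3 + 0.0100000000000007*y^2 + 1.1*y + 7.94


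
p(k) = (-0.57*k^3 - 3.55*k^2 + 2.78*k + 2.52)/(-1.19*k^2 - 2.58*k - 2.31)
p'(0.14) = 0.49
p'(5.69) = 0.62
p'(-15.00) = 0.52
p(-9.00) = -1.40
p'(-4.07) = 1.27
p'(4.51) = 0.68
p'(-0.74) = -7.67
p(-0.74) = 1.19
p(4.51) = 2.87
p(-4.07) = 2.53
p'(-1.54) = -1.79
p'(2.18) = 0.94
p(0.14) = -1.05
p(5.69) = 3.63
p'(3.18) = 0.79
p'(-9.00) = 0.60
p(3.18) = 1.90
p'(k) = (2.38*k + 2.58)*(-0.57*k^3 - 3.55*k^2 + 2.78*k + 2.52)/(-1.19*k^2 - 2.58*k - 2.31)^2 + (-1.71*k^2 - 7.1*k + 2.78)/(-1.19*k^2 - 2.58*k - 2.31)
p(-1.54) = 6.99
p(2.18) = 1.04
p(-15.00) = -4.69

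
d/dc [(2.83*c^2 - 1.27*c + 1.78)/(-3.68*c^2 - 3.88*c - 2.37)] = (-15.654*c^2 - 0.3134*c + 9.9163)/(13.5424*c^4 + 28.5568*c^3 + 32.4976*c^2 + 18.3912*c + 5.6169)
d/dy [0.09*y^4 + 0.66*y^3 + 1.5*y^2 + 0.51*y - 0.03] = 0.36*y^3 + 1.98*y^2 + 3.0*y + 0.51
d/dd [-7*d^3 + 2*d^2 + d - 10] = -21*d^2 + 4*d + 1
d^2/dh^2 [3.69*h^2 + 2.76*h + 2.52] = 7.38000000000000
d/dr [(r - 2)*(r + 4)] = 2*r + 2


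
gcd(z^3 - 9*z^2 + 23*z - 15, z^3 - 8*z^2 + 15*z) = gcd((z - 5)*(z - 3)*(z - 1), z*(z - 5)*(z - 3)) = z^2 - 8*z + 15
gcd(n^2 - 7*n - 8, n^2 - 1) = n + 1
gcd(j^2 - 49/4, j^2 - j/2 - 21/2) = j - 7/2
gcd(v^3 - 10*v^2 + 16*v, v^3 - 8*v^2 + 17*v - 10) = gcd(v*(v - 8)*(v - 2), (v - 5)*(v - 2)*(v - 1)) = v - 2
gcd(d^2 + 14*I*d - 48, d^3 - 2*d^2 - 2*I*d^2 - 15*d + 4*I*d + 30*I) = 1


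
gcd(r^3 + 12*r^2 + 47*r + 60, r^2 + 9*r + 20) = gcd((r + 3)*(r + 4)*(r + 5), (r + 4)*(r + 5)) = r^2 + 9*r + 20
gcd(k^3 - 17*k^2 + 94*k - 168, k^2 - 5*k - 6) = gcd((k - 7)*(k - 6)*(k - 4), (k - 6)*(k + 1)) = k - 6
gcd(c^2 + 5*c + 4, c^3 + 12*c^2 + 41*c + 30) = c + 1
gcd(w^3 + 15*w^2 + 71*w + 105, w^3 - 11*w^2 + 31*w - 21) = 1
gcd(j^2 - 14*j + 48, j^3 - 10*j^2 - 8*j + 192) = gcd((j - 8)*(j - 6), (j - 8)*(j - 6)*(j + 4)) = j^2 - 14*j + 48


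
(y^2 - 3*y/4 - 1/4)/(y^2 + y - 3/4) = (4*y^2 - 3*y - 1)/(4*y^2 + 4*y - 3)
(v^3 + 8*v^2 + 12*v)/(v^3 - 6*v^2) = (v^2 + 8*v + 12)/(v*(v - 6))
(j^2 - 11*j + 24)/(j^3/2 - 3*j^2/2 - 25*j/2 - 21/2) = 2*(-j^2 + 11*j - 24)/(-j^3 + 3*j^2 + 25*j + 21)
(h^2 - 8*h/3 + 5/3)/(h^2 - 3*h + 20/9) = 3*(h - 1)/(3*h - 4)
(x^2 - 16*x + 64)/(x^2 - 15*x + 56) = (x - 8)/(x - 7)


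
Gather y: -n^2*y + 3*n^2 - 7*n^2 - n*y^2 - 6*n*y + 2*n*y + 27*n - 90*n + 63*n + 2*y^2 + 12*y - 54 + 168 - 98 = -4*n^2 + y^2*(2 - n) + y*(-n^2 - 4*n + 12) + 16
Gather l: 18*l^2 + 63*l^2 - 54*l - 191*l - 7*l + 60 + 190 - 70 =81*l^2 - 252*l + 180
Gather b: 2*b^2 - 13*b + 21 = 2*b^2 - 13*b + 21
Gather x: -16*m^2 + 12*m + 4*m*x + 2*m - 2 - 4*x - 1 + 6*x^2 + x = -16*m^2 + 14*m + 6*x^2 + x*(4*m - 3) - 3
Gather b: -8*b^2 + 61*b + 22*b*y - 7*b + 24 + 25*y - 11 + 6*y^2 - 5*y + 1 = -8*b^2 + b*(22*y + 54) + 6*y^2 + 20*y + 14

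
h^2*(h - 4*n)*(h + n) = h^4 - 3*h^3*n - 4*h^2*n^2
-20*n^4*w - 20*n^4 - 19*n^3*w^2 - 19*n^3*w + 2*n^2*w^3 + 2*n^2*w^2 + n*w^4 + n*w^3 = (-4*n + w)*(n + w)*(5*n + w)*(n*w + n)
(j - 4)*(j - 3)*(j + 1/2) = j^3 - 13*j^2/2 + 17*j/2 + 6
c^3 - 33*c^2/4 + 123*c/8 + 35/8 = (c - 5)*(c - 7/2)*(c + 1/4)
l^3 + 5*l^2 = l^2*(l + 5)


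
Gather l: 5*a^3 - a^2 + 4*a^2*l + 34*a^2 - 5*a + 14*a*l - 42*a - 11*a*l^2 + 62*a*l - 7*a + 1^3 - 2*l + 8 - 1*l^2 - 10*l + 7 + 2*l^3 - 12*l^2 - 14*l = 5*a^3 + 33*a^2 - 54*a + 2*l^3 + l^2*(-11*a - 13) + l*(4*a^2 + 76*a - 26) + 16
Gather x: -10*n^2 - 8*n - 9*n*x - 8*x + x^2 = -10*n^2 - 8*n + x^2 + x*(-9*n - 8)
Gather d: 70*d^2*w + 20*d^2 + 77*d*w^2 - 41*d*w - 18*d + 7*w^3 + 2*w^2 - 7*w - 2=d^2*(70*w + 20) + d*(77*w^2 - 41*w - 18) + 7*w^3 + 2*w^2 - 7*w - 2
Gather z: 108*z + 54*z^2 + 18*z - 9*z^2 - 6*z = 45*z^2 + 120*z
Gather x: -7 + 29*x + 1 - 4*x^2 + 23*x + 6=-4*x^2 + 52*x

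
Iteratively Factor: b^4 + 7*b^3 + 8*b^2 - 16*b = (b + 4)*(b^3 + 3*b^2 - 4*b) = b*(b + 4)*(b^2 + 3*b - 4) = b*(b + 4)^2*(b - 1)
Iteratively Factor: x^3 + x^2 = (x)*(x^2 + x) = x^2*(x + 1)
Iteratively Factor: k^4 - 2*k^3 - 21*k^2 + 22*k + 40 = (k + 4)*(k^3 - 6*k^2 + 3*k + 10) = (k - 2)*(k + 4)*(k^2 - 4*k - 5) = (k - 5)*(k - 2)*(k + 4)*(k + 1)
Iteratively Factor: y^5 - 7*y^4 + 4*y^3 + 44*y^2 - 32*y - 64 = (y + 1)*(y^4 - 8*y^3 + 12*y^2 + 32*y - 64) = (y - 4)*(y + 1)*(y^3 - 4*y^2 - 4*y + 16) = (y - 4)*(y + 1)*(y + 2)*(y^2 - 6*y + 8) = (y - 4)^2*(y + 1)*(y + 2)*(y - 2)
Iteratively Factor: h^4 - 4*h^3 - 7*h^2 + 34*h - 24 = (h + 3)*(h^3 - 7*h^2 + 14*h - 8) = (h - 2)*(h + 3)*(h^2 - 5*h + 4) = (h - 4)*(h - 2)*(h + 3)*(h - 1)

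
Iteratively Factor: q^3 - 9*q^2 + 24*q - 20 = (q - 2)*(q^2 - 7*q + 10) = (q - 5)*(q - 2)*(q - 2)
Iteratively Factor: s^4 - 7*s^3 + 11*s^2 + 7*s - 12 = (s + 1)*(s^3 - 8*s^2 + 19*s - 12) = (s - 4)*(s + 1)*(s^2 - 4*s + 3) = (s - 4)*(s - 3)*(s + 1)*(s - 1)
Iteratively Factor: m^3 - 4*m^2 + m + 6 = (m + 1)*(m^2 - 5*m + 6) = (m - 2)*(m + 1)*(m - 3)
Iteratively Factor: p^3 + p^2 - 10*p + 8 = (p - 1)*(p^2 + 2*p - 8) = (p - 2)*(p - 1)*(p + 4)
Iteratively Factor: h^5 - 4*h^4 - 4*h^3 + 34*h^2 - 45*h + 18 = (h - 1)*(h^4 - 3*h^3 - 7*h^2 + 27*h - 18) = (h - 2)*(h - 1)*(h^3 - h^2 - 9*h + 9) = (h - 2)*(h - 1)*(h + 3)*(h^2 - 4*h + 3) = (h - 3)*(h - 2)*(h - 1)*(h + 3)*(h - 1)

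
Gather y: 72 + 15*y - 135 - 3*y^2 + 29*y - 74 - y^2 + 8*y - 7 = -4*y^2 + 52*y - 144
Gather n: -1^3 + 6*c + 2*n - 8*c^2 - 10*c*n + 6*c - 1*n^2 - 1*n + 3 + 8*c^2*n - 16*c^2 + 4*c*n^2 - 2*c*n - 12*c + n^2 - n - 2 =-24*c^2 + 4*c*n^2 + n*(8*c^2 - 12*c)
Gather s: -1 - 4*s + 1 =-4*s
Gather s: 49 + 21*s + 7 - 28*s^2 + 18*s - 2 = -28*s^2 + 39*s + 54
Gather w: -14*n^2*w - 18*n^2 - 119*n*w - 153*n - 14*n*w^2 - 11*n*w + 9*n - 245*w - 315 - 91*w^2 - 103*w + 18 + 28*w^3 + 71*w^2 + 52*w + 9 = -18*n^2 - 144*n + 28*w^3 + w^2*(-14*n - 20) + w*(-14*n^2 - 130*n - 296) - 288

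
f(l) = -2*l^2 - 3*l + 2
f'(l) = -4*l - 3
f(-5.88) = -49.51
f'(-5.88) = 20.52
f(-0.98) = 3.02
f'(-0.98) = 0.92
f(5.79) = -82.42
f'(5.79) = -26.16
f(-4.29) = -21.94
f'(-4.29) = 14.16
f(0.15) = 1.50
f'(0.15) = -3.60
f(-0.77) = 3.12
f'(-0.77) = 0.08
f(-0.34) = 2.79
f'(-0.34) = -1.64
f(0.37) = 0.62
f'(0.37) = -4.48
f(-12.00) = -250.00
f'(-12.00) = 45.00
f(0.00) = 2.00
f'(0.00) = -3.00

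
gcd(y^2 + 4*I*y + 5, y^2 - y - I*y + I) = y - I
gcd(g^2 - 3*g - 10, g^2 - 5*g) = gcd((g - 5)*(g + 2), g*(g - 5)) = g - 5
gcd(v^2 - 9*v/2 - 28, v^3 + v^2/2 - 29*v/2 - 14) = v + 7/2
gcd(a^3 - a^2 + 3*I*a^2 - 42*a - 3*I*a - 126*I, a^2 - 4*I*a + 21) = a + 3*I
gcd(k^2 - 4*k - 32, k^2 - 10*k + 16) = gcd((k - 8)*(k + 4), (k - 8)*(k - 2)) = k - 8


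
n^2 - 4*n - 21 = (n - 7)*(n + 3)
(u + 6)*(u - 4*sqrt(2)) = u^2 - 4*sqrt(2)*u + 6*u - 24*sqrt(2)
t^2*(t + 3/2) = t^3 + 3*t^2/2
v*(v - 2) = v^2 - 2*v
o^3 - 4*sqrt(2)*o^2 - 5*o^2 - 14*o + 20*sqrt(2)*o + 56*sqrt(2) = (o - 7)*(o + 2)*(o - 4*sqrt(2))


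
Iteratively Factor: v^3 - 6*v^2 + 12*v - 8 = (v - 2)*(v^2 - 4*v + 4) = (v - 2)^2*(v - 2)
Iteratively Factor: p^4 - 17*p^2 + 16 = (p + 1)*(p^3 - p^2 - 16*p + 16) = (p - 4)*(p + 1)*(p^2 + 3*p - 4) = (p - 4)*(p + 1)*(p + 4)*(p - 1)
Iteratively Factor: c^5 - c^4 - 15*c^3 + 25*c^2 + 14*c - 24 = (c + 1)*(c^4 - 2*c^3 - 13*c^2 + 38*c - 24) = (c - 2)*(c + 1)*(c^3 - 13*c + 12) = (c - 3)*(c - 2)*(c + 1)*(c^2 + 3*c - 4) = (c - 3)*(c - 2)*(c + 1)*(c + 4)*(c - 1)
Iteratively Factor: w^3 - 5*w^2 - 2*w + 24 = (w - 4)*(w^2 - w - 6) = (w - 4)*(w + 2)*(w - 3)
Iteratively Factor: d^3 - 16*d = (d + 4)*(d^2 - 4*d) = (d - 4)*(d + 4)*(d)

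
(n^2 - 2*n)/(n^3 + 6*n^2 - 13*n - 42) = n*(n - 2)/(n^3 + 6*n^2 - 13*n - 42)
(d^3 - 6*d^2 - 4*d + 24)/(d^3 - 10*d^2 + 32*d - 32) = (d^2 - 4*d - 12)/(d^2 - 8*d + 16)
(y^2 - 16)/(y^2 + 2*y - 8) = (y - 4)/(y - 2)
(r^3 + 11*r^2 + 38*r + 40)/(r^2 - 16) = (r^2 + 7*r + 10)/(r - 4)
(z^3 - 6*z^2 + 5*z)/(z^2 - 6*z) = (z^2 - 6*z + 5)/(z - 6)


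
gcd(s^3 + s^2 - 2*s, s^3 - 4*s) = s^2 + 2*s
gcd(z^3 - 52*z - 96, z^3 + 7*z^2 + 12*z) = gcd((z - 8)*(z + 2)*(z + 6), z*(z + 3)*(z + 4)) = 1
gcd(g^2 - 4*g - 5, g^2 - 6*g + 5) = g - 5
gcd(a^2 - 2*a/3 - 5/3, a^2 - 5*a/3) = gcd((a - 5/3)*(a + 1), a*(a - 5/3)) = a - 5/3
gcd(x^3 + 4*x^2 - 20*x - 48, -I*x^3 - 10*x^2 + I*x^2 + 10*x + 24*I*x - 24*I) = 1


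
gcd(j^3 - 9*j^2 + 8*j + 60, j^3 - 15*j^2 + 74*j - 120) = j^2 - 11*j + 30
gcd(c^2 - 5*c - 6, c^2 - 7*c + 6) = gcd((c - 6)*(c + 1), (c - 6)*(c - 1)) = c - 6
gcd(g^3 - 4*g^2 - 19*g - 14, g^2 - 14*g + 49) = g - 7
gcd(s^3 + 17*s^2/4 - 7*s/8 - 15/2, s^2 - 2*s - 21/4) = s + 3/2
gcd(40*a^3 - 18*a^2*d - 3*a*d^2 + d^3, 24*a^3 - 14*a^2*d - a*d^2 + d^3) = 8*a^2 - 2*a*d - d^2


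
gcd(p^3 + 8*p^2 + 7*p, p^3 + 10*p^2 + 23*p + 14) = p^2 + 8*p + 7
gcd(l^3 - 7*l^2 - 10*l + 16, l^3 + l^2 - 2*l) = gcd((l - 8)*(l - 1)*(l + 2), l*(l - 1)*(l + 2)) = l^2 + l - 2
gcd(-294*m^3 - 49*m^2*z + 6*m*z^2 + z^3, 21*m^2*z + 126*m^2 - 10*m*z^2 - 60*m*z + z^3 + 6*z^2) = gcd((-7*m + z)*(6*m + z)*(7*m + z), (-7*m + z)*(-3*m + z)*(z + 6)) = -7*m + z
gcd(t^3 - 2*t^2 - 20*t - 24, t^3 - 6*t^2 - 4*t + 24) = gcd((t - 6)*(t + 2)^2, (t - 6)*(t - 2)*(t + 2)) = t^2 - 4*t - 12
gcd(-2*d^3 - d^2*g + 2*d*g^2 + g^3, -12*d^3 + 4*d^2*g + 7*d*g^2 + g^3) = 2*d^2 - d*g - g^2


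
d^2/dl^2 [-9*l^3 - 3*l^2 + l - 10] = -54*l - 6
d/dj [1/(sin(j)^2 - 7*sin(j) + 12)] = (7 - 2*sin(j))*cos(j)/(sin(j)^2 - 7*sin(j) + 12)^2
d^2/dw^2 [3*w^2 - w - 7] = 6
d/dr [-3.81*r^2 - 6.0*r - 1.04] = -7.62*r - 6.0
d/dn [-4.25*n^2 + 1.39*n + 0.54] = 1.39 - 8.5*n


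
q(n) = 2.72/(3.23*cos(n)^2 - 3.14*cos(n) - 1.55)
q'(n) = 2.72*(6.46*sin(n)*cos(n) - 3.14*sin(n))/(3.23*cos(n)^2 - 3.14*cos(n) - 1.55)^2 = (17.5712*cos(n) - 8.5408)*sin(n)/(-3.23*cos(n)^2 + 3.14*cos(n) + 1.55)^2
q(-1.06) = -1.18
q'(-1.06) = -0.01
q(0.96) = -1.19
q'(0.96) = 0.24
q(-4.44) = -5.77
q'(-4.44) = -57.49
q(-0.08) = -1.85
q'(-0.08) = -0.33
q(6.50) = -1.77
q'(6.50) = 0.79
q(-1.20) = -1.20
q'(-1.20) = 0.40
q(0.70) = -1.32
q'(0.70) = 0.74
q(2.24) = 1.66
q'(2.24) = -5.66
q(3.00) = 0.58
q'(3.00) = -0.16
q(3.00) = 0.58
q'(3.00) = -0.16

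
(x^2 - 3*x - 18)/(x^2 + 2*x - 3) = (x - 6)/(x - 1)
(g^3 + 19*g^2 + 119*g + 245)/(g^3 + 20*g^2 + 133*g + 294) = (g + 5)/(g + 6)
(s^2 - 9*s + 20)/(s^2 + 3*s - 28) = (s - 5)/(s + 7)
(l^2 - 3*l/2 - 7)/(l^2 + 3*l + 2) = (l - 7/2)/(l + 1)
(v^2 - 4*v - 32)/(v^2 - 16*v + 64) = (v + 4)/(v - 8)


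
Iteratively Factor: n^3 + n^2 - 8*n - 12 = (n + 2)*(n^2 - n - 6) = (n + 2)^2*(n - 3)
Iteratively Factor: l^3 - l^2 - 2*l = (l - 2)*(l^2 + l) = l*(l - 2)*(l + 1)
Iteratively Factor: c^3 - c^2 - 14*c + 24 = (c - 2)*(c^2 + c - 12) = (c - 2)*(c + 4)*(c - 3)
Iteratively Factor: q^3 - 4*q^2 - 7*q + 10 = (q - 5)*(q^2 + q - 2) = (q - 5)*(q - 1)*(q + 2)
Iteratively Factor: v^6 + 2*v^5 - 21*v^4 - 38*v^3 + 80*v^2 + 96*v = (v + 3)*(v^5 - v^4 - 18*v^3 + 16*v^2 + 32*v) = v*(v + 3)*(v^4 - v^3 - 18*v^2 + 16*v + 32) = v*(v - 4)*(v + 3)*(v^3 + 3*v^2 - 6*v - 8) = v*(v - 4)*(v - 2)*(v + 3)*(v^2 + 5*v + 4) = v*(v - 4)*(v - 2)*(v + 1)*(v + 3)*(v + 4)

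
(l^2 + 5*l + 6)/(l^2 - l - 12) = (l + 2)/(l - 4)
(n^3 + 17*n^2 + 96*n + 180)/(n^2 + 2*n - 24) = (n^2 + 11*n + 30)/(n - 4)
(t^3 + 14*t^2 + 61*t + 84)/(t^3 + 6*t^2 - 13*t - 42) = (t^2 + 7*t + 12)/(t^2 - t - 6)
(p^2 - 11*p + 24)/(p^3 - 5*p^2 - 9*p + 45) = (p - 8)/(p^2 - 2*p - 15)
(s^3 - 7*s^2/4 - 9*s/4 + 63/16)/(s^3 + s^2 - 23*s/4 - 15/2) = (8*s^2 - 26*s + 21)/(4*(2*s^2 - s - 10))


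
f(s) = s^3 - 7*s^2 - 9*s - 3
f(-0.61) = -0.34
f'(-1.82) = 26.42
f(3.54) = -78.22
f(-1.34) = -5.92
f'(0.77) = -18.00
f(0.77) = -13.62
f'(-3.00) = 60.00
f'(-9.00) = 360.00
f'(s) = 3*s^2 - 14*s - 9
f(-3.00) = -66.00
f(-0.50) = -0.38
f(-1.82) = -15.84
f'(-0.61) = 0.66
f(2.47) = -52.87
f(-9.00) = -1218.00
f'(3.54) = -20.97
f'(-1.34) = 15.15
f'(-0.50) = -1.25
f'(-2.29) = 38.79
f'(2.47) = -25.28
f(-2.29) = -31.11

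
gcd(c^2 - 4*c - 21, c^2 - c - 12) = c + 3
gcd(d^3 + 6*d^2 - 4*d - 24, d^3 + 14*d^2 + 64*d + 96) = d + 6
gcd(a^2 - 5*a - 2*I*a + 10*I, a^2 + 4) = a - 2*I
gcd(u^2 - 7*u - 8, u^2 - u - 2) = u + 1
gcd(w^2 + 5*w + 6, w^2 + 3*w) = w + 3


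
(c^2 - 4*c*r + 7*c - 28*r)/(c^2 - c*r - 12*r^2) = (c + 7)/(c + 3*r)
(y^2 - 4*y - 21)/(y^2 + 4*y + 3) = (y - 7)/(y + 1)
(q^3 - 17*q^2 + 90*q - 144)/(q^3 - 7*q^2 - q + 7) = (q^3 - 17*q^2 + 90*q - 144)/(q^3 - 7*q^2 - q + 7)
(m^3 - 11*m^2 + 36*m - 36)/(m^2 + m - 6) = (m^2 - 9*m + 18)/(m + 3)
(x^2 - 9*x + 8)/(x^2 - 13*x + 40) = (x - 1)/(x - 5)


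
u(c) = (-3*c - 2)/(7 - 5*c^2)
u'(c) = 10*c*(-3*c - 2)/(7 - 5*c^2)^2 - 3/(7 - 5*c^2)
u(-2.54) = -0.22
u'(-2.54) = -0.10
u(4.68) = 0.16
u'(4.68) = -0.04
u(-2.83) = -0.20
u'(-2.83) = -0.08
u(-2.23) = -0.26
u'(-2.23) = -0.16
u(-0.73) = 0.04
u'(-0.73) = -0.77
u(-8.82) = -0.06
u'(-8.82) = -0.01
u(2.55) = 0.38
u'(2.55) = -0.26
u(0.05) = -0.31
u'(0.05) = -0.45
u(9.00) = 0.07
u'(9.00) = -0.00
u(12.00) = 0.05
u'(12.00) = 0.00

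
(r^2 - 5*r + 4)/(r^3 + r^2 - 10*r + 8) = (r - 4)/(r^2 + 2*r - 8)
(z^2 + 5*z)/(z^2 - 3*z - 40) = z/(z - 8)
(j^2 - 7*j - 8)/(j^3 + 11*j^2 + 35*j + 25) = (j - 8)/(j^2 + 10*j + 25)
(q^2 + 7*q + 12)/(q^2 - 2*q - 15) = (q + 4)/(q - 5)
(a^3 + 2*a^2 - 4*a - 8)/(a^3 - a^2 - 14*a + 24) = (a^2 + 4*a + 4)/(a^2 + a - 12)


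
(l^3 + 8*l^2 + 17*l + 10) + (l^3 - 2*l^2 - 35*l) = 2*l^3 + 6*l^2 - 18*l + 10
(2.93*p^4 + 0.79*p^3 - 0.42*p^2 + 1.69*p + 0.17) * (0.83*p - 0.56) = 2.4319*p^5 - 0.9851*p^4 - 0.791*p^3 + 1.6379*p^2 - 0.8053*p - 0.0952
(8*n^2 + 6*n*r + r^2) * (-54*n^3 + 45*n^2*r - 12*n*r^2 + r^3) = -432*n^5 + 36*n^4*r + 120*n^3*r^2 - 19*n^2*r^3 - 6*n*r^4 + r^5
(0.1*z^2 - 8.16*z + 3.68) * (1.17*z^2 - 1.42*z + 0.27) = 0.117*z^4 - 9.6892*z^3 + 15.9198*z^2 - 7.4288*z + 0.9936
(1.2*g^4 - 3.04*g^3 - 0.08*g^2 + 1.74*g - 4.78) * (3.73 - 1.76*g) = -2.112*g^5 + 9.8264*g^4 - 11.1984*g^3 - 3.3608*g^2 + 14.903*g - 17.8294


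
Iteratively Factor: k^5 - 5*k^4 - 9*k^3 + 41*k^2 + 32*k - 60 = (k - 1)*(k^4 - 4*k^3 - 13*k^2 + 28*k + 60) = (k - 3)*(k - 1)*(k^3 - k^2 - 16*k - 20) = (k - 5)*(k - 3)*(k - 1)*(k^2 + 4*k + 4) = (k - 5)*(k - 3)*(k - 1)*(k + 2)*(k + 2)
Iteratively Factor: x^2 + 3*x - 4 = (x - 1)*(x + 4)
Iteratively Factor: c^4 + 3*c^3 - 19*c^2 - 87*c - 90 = (c + 2)*(c^3 + c^2 - 21*c - 45) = (c + 2)*(c + 3)*(c^2 - 2*c - 15) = (c + 2)*(c + 3)^2*(c - 5)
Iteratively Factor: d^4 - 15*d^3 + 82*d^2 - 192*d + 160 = (d - 4)*(d^3 - 11*d^2 + 38*d - 40) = (d - 4)*(d - 2)*(d^2 - 9*d + 20) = (d - 4)^2*(d - 2)*(d - 5)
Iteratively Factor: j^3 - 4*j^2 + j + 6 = (j - 3)*(j^2 - j - 2) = (j - 3)*(j - 2)*(j + 1)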